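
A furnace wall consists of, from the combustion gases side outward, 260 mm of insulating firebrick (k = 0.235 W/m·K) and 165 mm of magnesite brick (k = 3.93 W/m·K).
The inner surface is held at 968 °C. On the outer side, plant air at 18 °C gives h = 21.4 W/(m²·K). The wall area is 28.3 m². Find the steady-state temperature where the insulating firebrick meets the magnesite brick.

Treating each layer as a thermal resistance in series:
R_insulating firebrick = L/(kA) = 0.26/(0.235×28.3) = 0.03909 K/W
R_magnesite brick = L/(kA) = 0.165/(3.93×28.3) = 0.001484 K/W
R_outer film = 1/(h_o·A) = 1/(21.4×28.3) = 0.001651 K/W
R_total = 0.04223 K/W;  Q = ΔT/R_total = 950/0.04223 = 22500 W
T_interface = T_inner − Q·ΣR(inner→interface) = 968 − 22500×0.03909

T ≈ 88.5 °C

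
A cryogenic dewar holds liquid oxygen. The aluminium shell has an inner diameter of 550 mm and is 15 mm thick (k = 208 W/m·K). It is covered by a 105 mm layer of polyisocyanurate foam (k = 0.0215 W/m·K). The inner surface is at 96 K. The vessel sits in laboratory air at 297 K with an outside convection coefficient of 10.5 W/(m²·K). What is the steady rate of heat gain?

Each spherical layer contributes R = (1/r_i − 1/r_o)/(4πk):
R_aluminium shell = (1/0.275 − 1/0.29)/(4π×208) = 7.196×10^-5 K/W
R_polyisocyanurate foam = (1/0.29 − 1/0.395)/(4π×0.0215) = 3.393 K/W
R_outer film = 1/(h·4πr_o²) = 1/(10.5×4π×0.395²) = 0.04857 K/W
R_total = 3.441 K/W
Q = ΔT/R_total = 201/3.441

Q ≈ 58.4 W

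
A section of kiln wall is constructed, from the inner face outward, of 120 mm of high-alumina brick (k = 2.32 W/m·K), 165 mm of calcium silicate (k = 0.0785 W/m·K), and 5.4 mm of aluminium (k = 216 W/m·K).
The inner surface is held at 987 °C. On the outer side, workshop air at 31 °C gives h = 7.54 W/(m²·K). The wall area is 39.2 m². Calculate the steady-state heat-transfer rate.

Treating each layer as a thermal resistance in series:
R_high-alumina brick = L/(kA) = 0.12/(2.32×39.2) = 0.001319 K/W
R_calcium silicate = L/(kA) = 0.165/(0.0785×39.2) = 0.05362 K/W
R_aluminium = L/(kA) = 0.0054/(216×39.2) = 6.378×10^-7 K/W
R_outer film = 1/(h_o·A) = 1/(7.54×39.2) = 0.003383 K/W
R_total = 0.05832 K/W
Q = ΔT / R_total = 956 / 0.05832

Q ≈ 16400 W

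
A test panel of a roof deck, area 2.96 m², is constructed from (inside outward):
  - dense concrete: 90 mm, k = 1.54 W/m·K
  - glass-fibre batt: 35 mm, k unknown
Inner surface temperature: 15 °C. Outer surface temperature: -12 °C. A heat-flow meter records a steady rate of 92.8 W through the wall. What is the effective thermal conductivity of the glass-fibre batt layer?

k ≈ 0.0436 W/(m·K)

Series thermal resistances:
R_dense concrete = L/(kA) = 0.09/(1.54×2.96) = 0.01974 K/W
Sum of known resistances R_other = 0.01974 K/W
Total R = ΔT/Q = 27/92.8 = 0.2909 K/W
R_glass-fibre batt = R_total − R_other = 0.2712 K/W
k = L/(R·A) = 0.035/(0.2712×2.96)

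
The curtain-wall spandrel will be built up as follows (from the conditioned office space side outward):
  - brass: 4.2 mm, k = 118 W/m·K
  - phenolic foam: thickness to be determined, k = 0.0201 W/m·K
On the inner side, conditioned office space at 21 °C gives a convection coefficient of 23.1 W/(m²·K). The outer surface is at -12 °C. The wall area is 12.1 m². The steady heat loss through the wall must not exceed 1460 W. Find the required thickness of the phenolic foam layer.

Thermal resistances in series:
R_inner film = 1/(h_i·A) = 1/(23.1×12.1) = 0.003578 K/W
R_brass = L/(kA) = 0.0042/(118×12.1) = 2.942×10^-6 K/W
Sum of the known resistances R_other = 0.003581 K/W
Required total resistance R_tot = ΔT/Q_allow = 33/1460 = 0.0226 K/W
R_phenolic foam = R_tot − R_other = 0.01902 K/W
L = R·k·A = 0.01902×0.0201×12.1

L ≈ 4.63 mm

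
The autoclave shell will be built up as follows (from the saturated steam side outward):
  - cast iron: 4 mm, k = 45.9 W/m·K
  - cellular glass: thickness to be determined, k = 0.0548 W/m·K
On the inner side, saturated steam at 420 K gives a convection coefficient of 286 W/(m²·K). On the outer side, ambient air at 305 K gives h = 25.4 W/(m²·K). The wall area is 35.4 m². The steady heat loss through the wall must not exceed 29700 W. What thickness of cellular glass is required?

Model the wall as resistances in series:
R_inner film = 1/(h_i·A) = 1/(286×35.4) = 9.877×10^-5 K/W
R_cast iron = L/(kA) = 0.004/(45.9×35.4) = 2.462×10^-6 K/W
R_outer film = 1/(h_o·A) = 1/(25.4×35.4) = 0.001112 K/W
Sum of the known resistances R_other = 0.001213 K/W
Required total resistance R_tot = ΔT/Q_allow = 115/29700 = 0.003872 K/W
R_cellular glass = R_tot − R_other = 0.002659 K/W
L = R·k·A = 0.002659×0.0548×35.4

L ≈ 5.16 mm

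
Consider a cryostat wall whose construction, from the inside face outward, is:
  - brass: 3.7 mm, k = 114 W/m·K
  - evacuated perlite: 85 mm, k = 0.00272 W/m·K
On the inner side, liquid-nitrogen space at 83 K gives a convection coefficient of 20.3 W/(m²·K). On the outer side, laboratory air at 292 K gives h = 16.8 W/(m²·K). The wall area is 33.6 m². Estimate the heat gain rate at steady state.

Q ≈ 224 W

Model the wall as resistances in series:
R_inner film = 1/(h_i·A) = 1/(20.3×33.6) = 0.001466 K/W
R_brass = L/(kA) = 0.0037/(114×33.6) = 9.66×10^-7 K/W
R_evacuated perlite = L/(kA) = 0.085/(0.00272×33.6) = 0.9301 K/W
R_outer film = 1/(h_o·A) = 1/(16.8×33.6) = 0.001772 K/W
R_total = 0.9333 K/W
Q = ΔT / R_total = 209 / 0.9333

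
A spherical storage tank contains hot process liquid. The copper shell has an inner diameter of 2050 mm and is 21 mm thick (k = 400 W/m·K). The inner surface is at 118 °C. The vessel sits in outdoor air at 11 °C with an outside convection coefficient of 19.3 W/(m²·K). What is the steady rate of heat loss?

Q ≈ 28400 W

Spherical conduction: R = (1/r_in − 1/r_out)/(4πk) per layer; series-sum.
R_copper shell = (1/1.025 − 1/1.046)/(4π×400) = 3.897×10^-6 K/W
R_outer film = 1/(h·4πr_o²) = 1/(19.3×4π×1.046²) = 0.003769 K/W
R_total = 0.003772 K/W
Q = ΔT/R_total = 107/0.003772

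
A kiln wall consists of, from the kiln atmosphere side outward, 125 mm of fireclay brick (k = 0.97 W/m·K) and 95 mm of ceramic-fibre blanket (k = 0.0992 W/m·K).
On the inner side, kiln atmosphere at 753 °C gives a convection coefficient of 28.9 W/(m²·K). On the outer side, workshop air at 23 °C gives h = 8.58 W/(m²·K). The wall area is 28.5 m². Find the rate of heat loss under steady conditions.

Using the resistance-network approach (series):
R_inner film = 1/(h_i·A) = 1/(28.9×28.5) = 0.001214 K/W
R_fireclay brick = L/(kA) = 0.125/(0.97×28.5) = 0.004522 K/W
R_ceramic-fibre blanket = L/(kA) = 0.095/(0.0992×28.5) = 0.0336 K/W
R_outer film = 1/(h_o·A) = 1/(8.58×28.5) = 0.004089 K/W
R_total = 0.04343 K/W
Q = ΔT / R_total = 730 / 0.04343

Q ≈ 16800 W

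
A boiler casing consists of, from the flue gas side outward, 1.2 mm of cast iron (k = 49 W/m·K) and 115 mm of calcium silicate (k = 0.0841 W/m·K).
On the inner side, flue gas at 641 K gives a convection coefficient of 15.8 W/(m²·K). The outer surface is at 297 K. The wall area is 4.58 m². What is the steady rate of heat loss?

Q ≈ 1100 W

Using the resistance-network approach (series):
R_inner film = 1/(h_i·A) = 1/(15.8×4.58) = 0.01382 K/W
R_cast iron = L/(kA) = 0.0012/(49×4.58) = 5.347×10^-6 K/W
R_calcium silicate = L/(kA) = 0.115/(0.0841×4.58) = 0.2986 K/W
R_total = 0.3124 K/W
Q = ΔT / R_total = 344 / 0.3124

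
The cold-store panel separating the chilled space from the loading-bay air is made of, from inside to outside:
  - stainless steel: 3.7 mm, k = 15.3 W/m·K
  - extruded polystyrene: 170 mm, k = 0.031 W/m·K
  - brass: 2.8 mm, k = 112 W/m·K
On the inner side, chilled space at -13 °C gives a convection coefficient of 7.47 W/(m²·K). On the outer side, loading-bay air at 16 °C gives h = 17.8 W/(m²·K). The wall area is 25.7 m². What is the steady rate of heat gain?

Using the resistance-network approach (series):
R_inner film = 1/(h_i·A) = 1/(7.47×25.7) = 0.005209 K/W
R_stainless steel = L/(kA) = 0.0037/(15.3×25.7) = 9.41×10^-6 K/W
R_extruded polystyrene = L/(kA) = 0.17/(0.031×25.7) = 0.2134 K/W
R_brass = L/(kA) = 0.0028/(112×25.7) = 9.728×10^-7 K/W
R_outer film = 1/(h_o·A) = 1/(17.8×25.7) = 0.002186 K/W
R_total = 0.2208 K/W
Q = ΔT / R_total = 29 / 0.2208

Q ≈ 131 W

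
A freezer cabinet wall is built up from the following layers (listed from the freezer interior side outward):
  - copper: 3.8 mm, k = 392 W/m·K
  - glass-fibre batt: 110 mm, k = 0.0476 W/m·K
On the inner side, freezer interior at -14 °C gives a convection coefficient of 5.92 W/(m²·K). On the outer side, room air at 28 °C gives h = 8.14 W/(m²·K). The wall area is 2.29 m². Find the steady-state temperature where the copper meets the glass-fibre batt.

T ≈ -11.3 °C

Series thermal resistances:
R_inner film = 1/(h_i·A) = 1/(5.92×2.29) = 0.07376 K/W
R_copper = L/(kA) = 0.0038/(392×2.29) = 4.233×10^-6 K/W
R_glass-fibre batt = L/(kA) = 0.11/(0.0476×2.29) = 1.009 K/W
R_outer film = 1/(h_o·A) = 1/(8.14×2.29) = 0.05365 K/W
R_total = 1.137 K/W;  Q = ΔT/R_total = 42/1.137 = 36.95 W
T_interface = T_inner + Q·ΣR(inner→interface) = -14 + 37×0.07377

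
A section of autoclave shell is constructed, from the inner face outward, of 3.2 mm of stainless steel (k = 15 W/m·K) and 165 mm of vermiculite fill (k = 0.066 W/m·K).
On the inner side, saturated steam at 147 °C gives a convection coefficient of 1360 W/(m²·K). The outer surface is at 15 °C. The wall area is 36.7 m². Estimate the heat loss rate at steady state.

Q ≈ 1940 W

Using the resistance-network approach (series):
R_inner film = 1/(h_i·A) = 1/(1360×36.7) = 2.004×10^-5 K/W
R_stainless steel = L/(kA) = 0.0032/(15×36.7) = 5.813×10^-6 K/W
R_vermiculite fill = L/(kA) = 0.165/(0.066×36.7) = 0.06812 K/W
R_total = 0.06815 K/W
Q = ΔT / R_total = 132 / 0.06815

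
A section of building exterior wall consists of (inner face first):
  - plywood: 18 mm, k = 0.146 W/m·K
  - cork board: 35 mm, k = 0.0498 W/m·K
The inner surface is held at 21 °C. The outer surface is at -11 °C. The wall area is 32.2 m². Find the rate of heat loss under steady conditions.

Q ≈ 1250 W

Series thermal resistances:
R_plywood = L/(kA) = 0.018/(0.146×32.2) = 0.003829 K/W
R_cork board = L/(kA) = 0.035/(0.0498×32.2) = 0.02183 K/W
R_total = 0.02566 K/W
Q = ΔT / R_total = 32 / 0.02566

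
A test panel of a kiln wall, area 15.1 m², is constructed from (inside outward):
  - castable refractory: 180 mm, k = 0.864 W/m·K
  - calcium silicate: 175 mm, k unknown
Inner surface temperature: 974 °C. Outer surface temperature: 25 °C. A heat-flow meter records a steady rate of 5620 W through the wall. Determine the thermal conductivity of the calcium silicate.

Model the wall as resistances in series:
R_castable refractory = L/(kA) = 0.18/(0.864×15.1) = 0.0138 K/W
Sum of known resistances R_other = 0.0138 K/W
Total R = ΔT/Q = 949/5620 = 0.1689 K/W
R_calcium silicate = R_total − R_other = 0.1551 K/W
k = L/(R·A) = 0.175/(0.1551×15.1)

k ≈ 0.0747 W/(m·K)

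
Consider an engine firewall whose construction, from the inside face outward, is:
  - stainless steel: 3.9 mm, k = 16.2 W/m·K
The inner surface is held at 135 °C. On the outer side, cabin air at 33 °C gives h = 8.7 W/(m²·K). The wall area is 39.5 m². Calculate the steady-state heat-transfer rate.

Using the resistance-network approach (series):
R_stainless steel = L/(kA) = 0.0039/(16.2×39.5) = 6.095×10^-6 K/W
R_outer film = 1/(h_o·A) = 1/(8.7×39.5) = 0.00291 K/W
R_total = 0.002916 K/W
Q = ΔT / R_total = 102 / 0.002916

Q ≈ 35000 W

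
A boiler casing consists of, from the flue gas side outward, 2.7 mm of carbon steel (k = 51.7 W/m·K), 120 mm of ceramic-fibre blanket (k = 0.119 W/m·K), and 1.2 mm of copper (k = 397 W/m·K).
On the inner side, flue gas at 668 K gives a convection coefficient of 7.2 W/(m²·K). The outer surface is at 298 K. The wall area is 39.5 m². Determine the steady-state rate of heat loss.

Q ≈ 12700 W

Thermal resistances in series:
R_inner film = 1/(h_i·A) = 1/(7.2×39.5) = 0.003516 K/W
R_carbon steel = L/(kA) = 0.0027/(51.7×39.5) = 1.322×10^-6 K/W
R_ceramic-fibre blanket = L/(kA) = 0.12/(0.119×39.5) = 0.02553 K/W
R_copper = L/(kA) = 0.0012/(397×39.5) = 7.652×10^-8 K/W
R_total = 0.02905 K/W
Q = ΔT / R_total = 370 / 0.02905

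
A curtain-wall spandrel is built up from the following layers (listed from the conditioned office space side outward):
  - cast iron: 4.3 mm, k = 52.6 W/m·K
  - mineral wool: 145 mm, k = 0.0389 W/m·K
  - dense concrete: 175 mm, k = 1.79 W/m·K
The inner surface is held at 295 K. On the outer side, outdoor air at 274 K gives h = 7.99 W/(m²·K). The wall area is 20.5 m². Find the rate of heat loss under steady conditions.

Model the wall as resistances in series:
R_cast iron = L/(kA) = 0.0043/(52.6×20.5) = 3.988×10^-6 K/W
R_mineral wool = L/(kA) = 0.145/(0.0389×20.5) = 0.1818 K/W
R_dense concrete = L/(kA) = 0.175/(1.79×20.5) = 0.004769 K/W
R_outer film = 1/(h_o·A) = 1/(7.99×20.5) = 0.006105 K/W
R_total = 0.1927 K/W
Q = ΔT / R_total = 21 / 0.1927

Q ≈ 109 W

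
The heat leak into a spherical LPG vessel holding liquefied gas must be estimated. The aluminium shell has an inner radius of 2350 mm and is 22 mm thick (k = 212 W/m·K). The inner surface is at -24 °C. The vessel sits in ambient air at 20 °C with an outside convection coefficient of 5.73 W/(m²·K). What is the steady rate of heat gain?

Q ≈ 17800 W

Spherical conduction: R = (1/r_in − 1/r_out)/(4πk) per layer; series-sum.
R_aluminium shell = (1/2.35 − 1/2.372)/(4π×212) = 1.481×10^-6 K/W
R_outer film = 1/(h·4πr_o²) = 1/(5.73×4π×2.372²) = 0.002468 K/W
R_total = 0.00247 K/W
Q = ΔT/R_total = 44/0.00247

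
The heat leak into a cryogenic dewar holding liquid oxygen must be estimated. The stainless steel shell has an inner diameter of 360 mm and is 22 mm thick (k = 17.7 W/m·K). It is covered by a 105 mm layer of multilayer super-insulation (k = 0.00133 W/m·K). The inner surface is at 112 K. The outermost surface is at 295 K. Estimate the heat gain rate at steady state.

Q ≈ 1.81 W

Radial (spherical) resistances in series:
R_stainless steel shell = (1/0.18 − 1/0.202)/(4π×17.7) = 0.00272 K/W
R_multilayer super-insulation = (1/0.202 − 1/0.307)/(4π×0.00133) = 101.3 K/W
R_total = 101.3 K/W
Q = ΔT/R_total = 183/101.3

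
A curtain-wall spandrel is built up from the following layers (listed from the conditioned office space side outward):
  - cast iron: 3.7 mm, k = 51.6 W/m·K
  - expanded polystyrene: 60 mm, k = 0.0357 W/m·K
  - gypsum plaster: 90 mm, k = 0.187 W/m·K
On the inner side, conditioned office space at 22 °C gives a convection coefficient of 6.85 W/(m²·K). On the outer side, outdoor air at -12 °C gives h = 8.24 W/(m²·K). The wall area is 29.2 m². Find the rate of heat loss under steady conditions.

Series thermal resistances:
R_inner film = 1/(h_i·A) = 1/(6.85×29.2) = 0.005 K/W
R_cast iron = L/(kA) = 0.0037/(51.6×29.2) = 2.456×10^-6 K/W
R_expanded polystyrene = L/(kA) = 0.06/(0.0357×29.2) = 0.05756 K/W
R_gypsum plaster = L/(kA) = 0.09/(0.187×29.2) = 0.01648 K/W
R_outer film = 1/(h_o·A) = 1/(8.24×29.2) = 0.004156 K/W
R_total = 0.0832 K/W
Q = ΔT / R_total = 34 / 0.0832

Q ≈ 409 W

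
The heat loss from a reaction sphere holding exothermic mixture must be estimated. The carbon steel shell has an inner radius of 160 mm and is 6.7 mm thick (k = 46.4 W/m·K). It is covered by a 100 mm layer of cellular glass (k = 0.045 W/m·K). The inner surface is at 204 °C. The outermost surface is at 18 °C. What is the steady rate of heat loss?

Q ≈ 46.8 W

Each spherical layer contributes R = (1/r_i − 1/r_o)/(4πk):
R_carbon steel shell = (1/0.16 − 1/0.1667)/(4π×46.4) = 4.308×10^-4 K/W
R_cellular glass = (1/0.1667 − 1/0.2667)/(4π×0.045) = 3.978 K/W
R_total = 3.978 K/W
Q = ΔT/R_total = 186/3.978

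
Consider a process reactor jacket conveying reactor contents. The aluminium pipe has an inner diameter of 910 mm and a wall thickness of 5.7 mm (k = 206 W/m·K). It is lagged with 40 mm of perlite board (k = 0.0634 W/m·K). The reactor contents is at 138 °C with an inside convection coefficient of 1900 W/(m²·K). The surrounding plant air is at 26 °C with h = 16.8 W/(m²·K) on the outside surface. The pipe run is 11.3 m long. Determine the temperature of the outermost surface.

T ≈ 35.3 °C

Per-layer cylindrical resistances, series-summed:
R_inner film = 1/(h_i·2πr₁L) = 1/(1900×2π×0.455×11.3) = 1.629×10^-5 K/W
R_aluminium pipe wall = ln(460.7/455)/(2π×206×11.3) = 8.512×10^-7 K/W
R_perlite board = ln(500.7/460.7)/(2π×0.0634×11.3) = 0.0185 K/W
R_outer film = 1/(h_o·2πr_oL) = 1/(16.8×2π×0.5007×11.3) = 0.001674 K/W
R_total = 0.02019 K/W
Q = ΔT/R_total = 112/0.02019
Q = 5550 W
T_interface = T_inner − Q·ΣR(inner→interface) = 138 − 5550×0.01851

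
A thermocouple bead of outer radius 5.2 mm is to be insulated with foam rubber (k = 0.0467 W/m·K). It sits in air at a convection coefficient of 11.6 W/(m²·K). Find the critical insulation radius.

r_cr ≈ 8.05 mm

For a sphere r_cr = 2k/h = 2×0.0467/11.6
r_cr = 8.05 mm; since the bare radius (5.2 mm) is below r_cr, adding a thin layer of insulation will *increase* heat loss.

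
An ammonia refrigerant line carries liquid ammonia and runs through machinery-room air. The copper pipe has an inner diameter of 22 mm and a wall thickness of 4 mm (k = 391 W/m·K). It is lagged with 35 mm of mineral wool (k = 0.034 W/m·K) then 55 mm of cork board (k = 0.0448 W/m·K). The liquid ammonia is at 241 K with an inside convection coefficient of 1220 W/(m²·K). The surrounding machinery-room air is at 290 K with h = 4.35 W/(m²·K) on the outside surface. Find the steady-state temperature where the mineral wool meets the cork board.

For a radial system each layer contributes R = ln(r_out/r_in)/(2πkL); films add R = 1/(hA).
R_inner film = 1/(h_i·2πr₁L) = 1/(1220×2π×0.011×1) = 0.01186 K/W
R_copper pipe wall = ln(15/11)/(2π×391×1) = 1.262×10^-4 K/W
R_mineral wool = ln(50/15)/(2π×0.034×1) = 5.636 K/W
R_cork board = ln(105/50)/(2π×0.0448×1) = 2.636 K/W
R_outer film = 1/(h_o·2πr_oL) = 1/(4.35×2π×0.105×1) = 0.3485 K/W
R_total = 8.632 K/W
Q = ΔT/R_total = 49/8.632
Q = 5.68 W/m
T_interface = T_inner + Q·ΣR(inner→interface) = 241 + 5.68×5.648

T ≈ 273 K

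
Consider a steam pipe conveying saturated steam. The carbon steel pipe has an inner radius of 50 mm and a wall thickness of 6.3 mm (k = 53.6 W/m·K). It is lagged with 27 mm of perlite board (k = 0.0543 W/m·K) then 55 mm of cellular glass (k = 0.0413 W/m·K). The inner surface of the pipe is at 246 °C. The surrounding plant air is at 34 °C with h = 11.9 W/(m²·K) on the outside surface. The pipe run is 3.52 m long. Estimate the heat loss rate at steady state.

Q ≈ 233 W

For a radial system each layer contributes R = ln(r_out/r_in)/(2πkL); films add R = 1/(hA).
R_carbon steel pipe wall = ln(56.3/50)/(2π×53.6×3.52) = 1.001×10^-4 K/W
R_perlite board = ln(83.3/56.3)/(2π×0.0543×3.52) = 0.3262 K/W
R_cellular glass = ln(138.3/83.3)/(2π×0.0413×3.52) = 0.555 K/W
R_outer film = 1/(h_o·2πr_oL) = 1/(11.9×2π×0.1383×3.52) = 0.02747 K/W
R_total = 0.9088 K/W
Q = ΔT/R_total = 212/0.9088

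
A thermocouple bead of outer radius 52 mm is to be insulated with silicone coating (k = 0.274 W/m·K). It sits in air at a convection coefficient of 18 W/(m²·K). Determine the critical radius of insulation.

r_cr ≈ 30.4 mm

For a sphere r_cr = 2k/h = 2×0.274/18
r_cr = 30.4 mm; since the bare radius (52 mm) is above r_cr, any added insulation will reduce heat loss.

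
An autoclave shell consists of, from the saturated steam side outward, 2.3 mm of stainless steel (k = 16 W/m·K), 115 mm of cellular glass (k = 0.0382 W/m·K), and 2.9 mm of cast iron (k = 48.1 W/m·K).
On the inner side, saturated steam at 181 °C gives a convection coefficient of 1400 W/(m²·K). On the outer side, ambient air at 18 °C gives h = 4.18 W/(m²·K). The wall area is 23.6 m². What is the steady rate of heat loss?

Model the wall as resistances in series:
R_inner film = 1/(h_i·A) = 1/(1400×23.6) = 3.027×10^-5 K/W
R_stainless steel = L/(kA) = 0.0023/(16×23.6) = 6.091×10^-6 K/W
R_cellular glass = L/(kA) = 0.115/(0.0382×23.6) = 0.1276 K/W
R_cast iron = L/(kA) = 0.0029/(48.1×23.6) = 2.555×10^-6 K/W
R_outer film = 1/(h_o·A) = 1/(4.18×23.6) = 0.01014 K/W
R_total = 0.1377 K/W
Q = ΔT / R_total = 163 / 0.1377

Q ≈ 1180 W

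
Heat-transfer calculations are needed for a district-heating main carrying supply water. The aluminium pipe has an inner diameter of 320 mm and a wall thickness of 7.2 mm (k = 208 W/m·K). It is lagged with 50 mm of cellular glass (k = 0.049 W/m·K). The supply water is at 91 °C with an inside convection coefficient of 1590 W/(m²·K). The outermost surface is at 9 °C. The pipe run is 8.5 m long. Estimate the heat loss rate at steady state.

Per-layer cylindrical resistances, series-summed:
R_inner film = 1/(h_i·2πr₁L) = 1/(1590×2π×0.16×8.5) = 7.36×10^-5 K/W
R_aluminium pipe wall = ln(167.2/160)/(2π×208×8.5) = 3.962×10^-6 K/W
R_cellular glass = ln(217.2/167.2)/(2π×0.049×8.5) = 0.09997 K/W
R_total = 0.1001 K/W
Q = ΔT/R_total = 82/0.1001

Q ≈ 820 W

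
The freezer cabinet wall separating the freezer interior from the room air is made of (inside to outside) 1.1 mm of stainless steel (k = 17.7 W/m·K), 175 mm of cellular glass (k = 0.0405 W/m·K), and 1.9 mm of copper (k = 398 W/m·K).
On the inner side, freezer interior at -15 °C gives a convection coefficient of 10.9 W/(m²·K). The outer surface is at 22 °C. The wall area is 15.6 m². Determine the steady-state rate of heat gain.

Q ≈ 131 W

Model the wall as resistances in series:
R_inner film = 1/(h_i·A) = 1/(10.9×15.6) = 0.005881 K/W
R_stainless steel = L/(kA) = 0.0011/(17.7×15.6) = 3.984×10^-6 K/W
R_cellular glass = L/(kA) = 0.175/(0.0405×15.6) = 0.277 K/W
R_copper = L/(kA) = 0.0019/(398×15.6) = 3.06×10^-7 K/W
R_total = 0.2829 K/W
Q = ΔT / R_total = 37 / 0.2829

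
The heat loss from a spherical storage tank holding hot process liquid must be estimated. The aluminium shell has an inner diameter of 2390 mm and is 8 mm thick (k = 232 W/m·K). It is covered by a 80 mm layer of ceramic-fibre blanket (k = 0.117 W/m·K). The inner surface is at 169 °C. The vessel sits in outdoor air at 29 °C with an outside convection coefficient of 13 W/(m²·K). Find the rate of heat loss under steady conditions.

Each spherical layer contributes R = (1/r_i − 1/r_o)/(4πk):
R_aluminium shell = (1/1.195 − 1/1.203)/(4π×232) = 1.909×10^-6 K/W
R_ceramic-fibre blanket = (1/1.203 − 1/1.283)/(4π×0.117) = 0.03525 K/W
R_outer film = 1/(h·4πr_o²) = 1/(13×4π×1.283²) = 0.003719 K/W
R_total = 0.03897 K/W
Q = ΔT/R_total = 140/0.03897

Q ≈ 3590 W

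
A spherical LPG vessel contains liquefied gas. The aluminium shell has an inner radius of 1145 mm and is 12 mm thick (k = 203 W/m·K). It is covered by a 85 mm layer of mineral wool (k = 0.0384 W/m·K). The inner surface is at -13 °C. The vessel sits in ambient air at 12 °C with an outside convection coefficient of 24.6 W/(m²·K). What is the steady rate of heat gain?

Spherical conduction: R = (1/r_in − 1/r_out)/(4πk) per layer; series-sum.
R_aluminium shell = (1/1.145 − 1/1.157)/(4π×203) = 3.551×10^-6 K/W
R_mineral wool = (1/1.157 − 1/1.242)/(4π×0.0384) = 0.1226 K/W
R_outer film = 1/(h·4πr_o²) = 1/(24.6×4π×1.242²) = 0.002097 K/W
R_total = 0.1247 K/W
Q = ΔT/R_total = 25/0.1247

Q ≈ 201 W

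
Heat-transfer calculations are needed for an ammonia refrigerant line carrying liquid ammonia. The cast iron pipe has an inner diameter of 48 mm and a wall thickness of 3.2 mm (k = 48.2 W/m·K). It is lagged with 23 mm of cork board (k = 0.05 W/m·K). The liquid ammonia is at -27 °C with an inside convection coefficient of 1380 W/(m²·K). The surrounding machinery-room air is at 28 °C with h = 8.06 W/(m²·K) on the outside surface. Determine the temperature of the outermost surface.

T ≈ 18.8 °C

Per-layer cylindrical resistances, series-summed:
R_inner film = 1/(h_i·2πr₁L) = 1/(1380×2π×0.024×1) = 0.004805 K/W
R_cast iron pipe wall = ln(27.2/24)/(2π×48.2×1) = 4.133×10^-4 K/W
R_cork board = ln(50.2/27.2)/(2π×0.05×1) = 1.951 K/W
R_outer film = 1/(h_o·2πr_oL) = 1/(8.06×2π×0.0502×1) = 0.3934 K/W
R_total = 2.349 K/W
Q = ΔT/R_total = 55/2.349
Q = 23.4 W/m
T_interface = T_inner + Q·ΣR(inner→interface) = -27 + 23.4×1.956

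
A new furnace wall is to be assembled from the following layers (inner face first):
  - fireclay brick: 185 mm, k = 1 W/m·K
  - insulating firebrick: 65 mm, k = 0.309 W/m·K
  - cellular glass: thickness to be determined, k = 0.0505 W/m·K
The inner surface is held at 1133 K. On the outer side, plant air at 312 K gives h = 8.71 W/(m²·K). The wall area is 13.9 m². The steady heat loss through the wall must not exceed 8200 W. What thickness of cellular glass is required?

Using the resistance-network approach (series):
R_fireclay brick = L/(kA) = 0.185/(1×13.9) = 0.01331 K/W
R_insulating firebrick = L/(kA) = 0.065/(0.309×13.9) = 0.01513 K/W
R_outer film = 1/(h_o·A) = 1/(8.71×13.9) = 0.00826 K/W
Sum of the known resistances R_other = 0.0367 K/W
Required total resistance R_tot = ΔT/Q_allow = 821/8200 = 0.1001 K/W
R_cellular glass = R_tot − R_other = 0.06342 K/W
L = R·k·A = 0.06342×0.0505×13.9

L ≈ 44.5 mm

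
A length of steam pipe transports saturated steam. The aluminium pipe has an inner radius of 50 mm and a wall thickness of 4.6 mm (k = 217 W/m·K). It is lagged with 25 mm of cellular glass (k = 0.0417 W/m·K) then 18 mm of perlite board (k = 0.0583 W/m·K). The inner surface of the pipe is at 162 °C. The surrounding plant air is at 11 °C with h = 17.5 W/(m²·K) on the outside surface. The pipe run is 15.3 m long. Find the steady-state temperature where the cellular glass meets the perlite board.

T ≈ 58 °C

Treating each annulus and film as a series resistance:
R_aluminium pipe wall = ln(54.6/50)/(2π×217×15.3) = 4.219×10^-6 K/W
R_cellular glass = ln(79.6/54.6)/(2π×0.0417×15.3) = 0.09404 K/W
R_perlite board = ln(97.6/79.6)/(2π×0.0583×15.3) = 0.03637 K/W
R_outer film = 1/(h_o·2πr_oL) = 1/(17.5×2π×0.0976×15.3) = 0.00609 K/W
R_total = 0.1365 K/W
Q = ΔT/R_total = 151/0.1365
Q = 1110 W
T_interface = T_inner − Q·ΣR(inner→interface) = 162 − 1110×0.09404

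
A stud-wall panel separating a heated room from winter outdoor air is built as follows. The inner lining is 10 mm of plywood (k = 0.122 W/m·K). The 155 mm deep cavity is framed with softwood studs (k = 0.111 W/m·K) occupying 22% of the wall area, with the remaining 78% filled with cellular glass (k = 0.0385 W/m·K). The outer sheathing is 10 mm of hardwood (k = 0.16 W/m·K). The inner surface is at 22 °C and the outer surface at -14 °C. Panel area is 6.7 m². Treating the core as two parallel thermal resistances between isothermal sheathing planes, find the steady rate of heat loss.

Sheathing layers in series; stud and cavity paths in parallel between them.
R_inner = 0.01/(0.122×6.7) = 0.01223 K/W
R_stud  = 0.155/(0.111×0.22×6.7) = 0.9474 K/W
R_cav   = 0.155/(0.0385×0.78×6.7) = 0.7704 K/W
1/R_core = 1/R_stud + 1/R_cav → R_core = 0.4249 K/W
R_outer = 0.01/(0.16×6.7) = 0.009328 K/W
R_total = 0.4464 K/W
Q = ΔT/R_total = 36/0.4464

Q ≈ 80.6 W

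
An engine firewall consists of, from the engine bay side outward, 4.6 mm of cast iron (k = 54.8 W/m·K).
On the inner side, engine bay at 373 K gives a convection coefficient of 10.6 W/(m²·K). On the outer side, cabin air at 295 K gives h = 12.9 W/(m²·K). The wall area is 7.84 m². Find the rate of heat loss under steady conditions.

Thermal resistances in series:
R_inner film = 1/(h_i·A) = 1/(10.6×7.84) = 0.01203 K/W
R_cast iron = L/(kA) = 0.0046/(54.8×7.84) = 1.071×10^-5 K/W
R_outer film = 1/(h_o·A) = 1/(12.9×7.84) = 0.009888 K/W
R_total = 0.02193 K/W
Q = ΔT / R_total = 78 / 0.02193

Q ≈ 3560 W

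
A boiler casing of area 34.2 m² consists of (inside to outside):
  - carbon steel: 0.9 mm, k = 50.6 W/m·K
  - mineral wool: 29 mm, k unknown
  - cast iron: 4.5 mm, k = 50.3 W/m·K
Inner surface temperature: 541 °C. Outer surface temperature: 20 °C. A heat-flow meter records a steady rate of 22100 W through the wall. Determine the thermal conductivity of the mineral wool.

Treating each layer as a thermal resistance in series:
R_carbon steel = L/(kA) = 0.0009/(50.6×34.2) = 5.201×10^-7 K/W
R_cast iron = L/(kA) = 0.0045/(50.3×34.2) = 2.616×10^-6 K/W
Sum of known resistances R_other = 3.136×10^-6 K/W
Total R = ΔT/Q = 521/22100 = 0.02357 K/W
R_mineral wool = R_total − R_other = 0.02357 K/W
k = L/(R·A) = 0.029/(0.02357×34.2)

k ≈ 0.036 W/(m·K)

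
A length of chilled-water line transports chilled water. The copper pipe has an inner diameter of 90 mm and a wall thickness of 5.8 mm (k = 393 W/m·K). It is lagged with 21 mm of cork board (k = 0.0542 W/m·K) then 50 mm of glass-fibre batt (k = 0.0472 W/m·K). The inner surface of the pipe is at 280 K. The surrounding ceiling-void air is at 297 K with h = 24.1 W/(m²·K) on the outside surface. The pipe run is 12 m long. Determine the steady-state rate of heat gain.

Q ≈ 71.5 W

Radial resistances (cylindrical: R_cond = ln(r_o/r_i)/(2πkL), R_conv = 1/(h·2πrL)):
R_copper pipe wall = ln(50.8/45)/(2π×393×12) = 4.091×10^-6 K/W
R_cork board = ln(71.8/50.8)/(2π×0.0542×12) = 0.08466 K/W
R_glass-fibre batt = ln(121.8/71.8)/(2π×0.0472×12) = 0.1485 K/W
R_outer film = 1/(h_o·2πr_oL) = 1/(24.1×2π×0.1218×12) = 0.004518 K/W
R_total = 0.2377 K/W
Q = ΔT/R_total = 17/0.2377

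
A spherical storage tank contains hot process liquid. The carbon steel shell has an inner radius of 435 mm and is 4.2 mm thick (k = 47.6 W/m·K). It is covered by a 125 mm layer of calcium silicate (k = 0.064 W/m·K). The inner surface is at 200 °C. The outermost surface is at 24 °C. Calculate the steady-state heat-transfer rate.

Spherical conduction: R = (1/r_in − 1/r_out)/(4πk) per layer; series-sum.
R_carbon steel shell = (1/0.435 − 1/0.4392)/(4π×47.6) = 3.675×10^-5 K/W
R_calcium silicate = (1/0.4392 − 1/0.5642)/(4π×0.064) = 0.6272 K/W
R_total = 0.6273 K/W
Q = ΔT/R_total = 176/0.6273

Q ≈ 281 W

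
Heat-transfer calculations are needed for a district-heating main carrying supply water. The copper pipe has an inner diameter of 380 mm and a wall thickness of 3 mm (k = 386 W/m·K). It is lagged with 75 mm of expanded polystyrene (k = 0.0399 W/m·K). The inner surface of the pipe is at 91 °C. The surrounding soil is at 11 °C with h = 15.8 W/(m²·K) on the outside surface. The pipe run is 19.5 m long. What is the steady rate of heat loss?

Q ≈ 1160 W

Treating each annulus and film as a series resistance:
R_copper pipe wall = ln(193/190)/(2π×386×19.5) = 3.313×10^-7 K/W
R_expanded polystyrene = ln(268/193)/(2π×0.0399×19.5) = 0.06716 K/W
R_outer film = 1/(h_o·2πr_oL) = 1/(15.8×2π×0.268×19.5) = 0.001927 K/W
R_total = 0.06908 K/W
Q = ΔT/R_total = 80/0.06908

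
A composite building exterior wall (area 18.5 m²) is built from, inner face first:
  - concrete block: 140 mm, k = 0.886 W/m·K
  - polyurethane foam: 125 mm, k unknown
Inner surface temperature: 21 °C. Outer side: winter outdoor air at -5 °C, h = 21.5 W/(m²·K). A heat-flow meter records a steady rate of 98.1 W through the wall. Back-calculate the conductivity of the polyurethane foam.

k ≈ 0.0266 W/(m·K)

Treating each layer as a thermal resistance in series:
R_concrete block = L/(kA) = 0.14/(0.886×18.5) = 0.008541 K/W
R_outer film = 1/(h_o·A) = 1/(21.5×18.5) = 0.002514 K/W
Sum of known resistances R_other = 0.01106 K/W
Total R = ΔT/Q = 26/98.1 = 0.265 K/W
R_polyurethane foam = R_total − R_other = 0.254 K/W
k = L/(R·A) = 0.125/(0.254×18.5)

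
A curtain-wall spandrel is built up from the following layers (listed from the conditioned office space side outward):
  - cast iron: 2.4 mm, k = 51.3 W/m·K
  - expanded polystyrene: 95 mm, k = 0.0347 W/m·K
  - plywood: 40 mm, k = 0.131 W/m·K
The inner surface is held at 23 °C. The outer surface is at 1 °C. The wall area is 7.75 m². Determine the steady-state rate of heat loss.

Q ≈ 56 W

Treating each layer as a thermal resistance in series:
R_cast iron = L/(kA) = 0.0024/(51.3×7.75) = 6.037×10^-6 K/W
R_expanded polystyrene = L/(kA) = 0.095/(0.0347×7.75) = 0.3533 K/W
R_plywood = L/(kA) = 0.04/(0.131×7.75) = 0.0394 K/W
R_total = 0.3927 K/W
Q = ΔT / R_total = 22 / 0.3927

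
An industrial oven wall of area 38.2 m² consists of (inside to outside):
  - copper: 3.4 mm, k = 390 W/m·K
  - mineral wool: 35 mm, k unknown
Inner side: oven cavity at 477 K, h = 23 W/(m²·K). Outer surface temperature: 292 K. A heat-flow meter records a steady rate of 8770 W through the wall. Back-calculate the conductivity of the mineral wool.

Thermal resistances in series:
R_inner film = 1/(h_i·A) = 1/(23×38.2) = 0.001138 K/W
R_copper = L/(kA) = 0.0034/(390×38.2) = 2.282×10^-7 K/W
Sum of known resistances R_other = 0.001138 K/W
Total R = ΔT/Q = 185/8770 = 0.02109 K/W
R_mineral wool = R_total − R_other = 0.01996 K/W
k = L/(R·A) = 0.035/(0.01996×38.2)

k ≈ 0.0459 W/(m·K)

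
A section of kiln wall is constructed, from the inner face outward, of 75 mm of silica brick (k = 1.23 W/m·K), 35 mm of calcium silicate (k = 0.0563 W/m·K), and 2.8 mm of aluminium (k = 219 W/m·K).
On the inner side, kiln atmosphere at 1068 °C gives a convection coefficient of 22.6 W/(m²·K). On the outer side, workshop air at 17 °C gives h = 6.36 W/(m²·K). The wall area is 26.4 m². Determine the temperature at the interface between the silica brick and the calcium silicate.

Series thermal resistances:
R_inner film = 1/(h_i·A) = 1/(22.6×26.4) = 0.001676 K/W
R_silica brick = L/(kA) = 0.075/(1.23×26.4) = 0.00231 K/W
R_calcium silicate = L/(kA) = 0.035/(0.0563×26.4) = 0.02355 K/W
R_aluminium = L/(kA) = 0.0028/(219×26.4) = 4.843×10^-7 K/W
R_outer film = 1/(h_o·A) = 1/(6.36×26.4) = 0.005956 K/W
R_total = 0.03349 K/W;  Q = ΔT/R_total = 1051/0.03349 = 31380 W
T_interface = T_inner − Q·ΣR(inner→interface) = 1068 − 31400×0.003986

T ≈ 943 °C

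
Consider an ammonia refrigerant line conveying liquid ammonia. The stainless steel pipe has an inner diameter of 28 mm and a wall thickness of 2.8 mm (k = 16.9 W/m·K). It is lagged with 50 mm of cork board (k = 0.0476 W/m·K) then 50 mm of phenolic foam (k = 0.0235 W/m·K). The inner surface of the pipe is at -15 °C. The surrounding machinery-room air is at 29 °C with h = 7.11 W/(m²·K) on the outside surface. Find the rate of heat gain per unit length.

q′ ≈ 5.12 W/m

Radial resistances (cylindrical: R_cond = ln(r_o/r_i)/(2πkL), R_conv = 1/(h·2πrL)):
R_stainless steel pipe wall = ln(16.8/14)/(2π×16.9×1) = 0.001717 K/W
R_cork board = ln(66.8/16.8)/(2π×0.0476×1) = 4.615 K/W
R_phenolic foam = ln(116.8/66.8)/(2π×0.0235×1) = 3.784 K/W
R_outer film = 1/(h_o·2πr_oL) = 1/(7.11×2π×0.1168×1) = 0.1916 K/W
R_total = 8.593 K/W
Q = ΔT/R_total = 44/8.593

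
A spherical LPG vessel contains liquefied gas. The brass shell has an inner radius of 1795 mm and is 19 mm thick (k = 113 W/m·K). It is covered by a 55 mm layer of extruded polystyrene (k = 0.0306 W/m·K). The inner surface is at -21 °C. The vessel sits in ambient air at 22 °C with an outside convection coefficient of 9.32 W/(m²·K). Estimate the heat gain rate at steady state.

Spherical conduction: R = (1/r_in − 1/r_out)/(4πk) per layer; series-sum.
R_brass shell = (1/1.795 − 1/1.814)/(4π×113) = 4.109×10^-6 K/W
R_extruded polystyrene = (1/1.814 − 1/1.869)/(4π×0.0306) = 0.04219 K/W
R_outer film = 1/(h·4πr_o²) = 1/(9.32×4π×1.869²) = 0.002444 K/W
R_total = 0.04464 K/W
Q = ΔT/R_total = 43/0.04464

Q ≈ 963 W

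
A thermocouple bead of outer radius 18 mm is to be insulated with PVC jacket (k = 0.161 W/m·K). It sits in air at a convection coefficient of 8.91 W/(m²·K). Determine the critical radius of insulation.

r_cr ≈ 36.1 mm

For a sphere r_cr = 2k/h = 2×0.161/8.91
r_cr = 36.1 mm; since the bare radius (18 mm) is below r_cr, adding a thin layer of insulation will *increase* heat loss.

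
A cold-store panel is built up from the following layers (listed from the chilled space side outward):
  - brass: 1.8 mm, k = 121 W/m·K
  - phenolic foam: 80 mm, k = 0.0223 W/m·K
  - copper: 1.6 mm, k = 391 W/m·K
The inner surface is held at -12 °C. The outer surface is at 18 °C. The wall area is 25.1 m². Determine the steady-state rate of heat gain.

Using the resistance-network approach (series):
R_brass = L/(kA) = 0.0018/(121×25.1) = 5.927×10^-7 K/W
R_phenolic foam = L/(kA) = 0.08/(0.0223×25.1) = 0.1429 K/W
R_copper = L/(kA) = 0.0016/(391×25.1) = 1.63×10^-7 K/W
R_total = 0.1429 K/W
Q = ΔT / R_total = 30 / 0.1429

Q ≈ 210 W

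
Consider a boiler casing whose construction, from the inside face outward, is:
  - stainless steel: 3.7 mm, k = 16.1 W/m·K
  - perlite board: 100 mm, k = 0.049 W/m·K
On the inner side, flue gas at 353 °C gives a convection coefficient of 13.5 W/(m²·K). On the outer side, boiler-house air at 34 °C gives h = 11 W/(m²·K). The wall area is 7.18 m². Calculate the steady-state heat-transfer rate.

Q ≈ 1040 W

Thermal resistances in series:
R_inner film = 1/(h_i·A) = 1/(13.5×7.18) = 0.01032 K/W
R_stainless steel = L/(kA) = 0.0037/(16.1×7.18) = 3.201×10^-5 K/W
R_perlite board = L/(kA) = 0.1/(0.049×7.18) = 0.2842 K/W
R_outer film = 1/(h_o·A) = 1/(11×7.18) = 0.01266 K/W
R_total = 0.3072 K/W
Q = ΔT / R_total = 319 / 0.3072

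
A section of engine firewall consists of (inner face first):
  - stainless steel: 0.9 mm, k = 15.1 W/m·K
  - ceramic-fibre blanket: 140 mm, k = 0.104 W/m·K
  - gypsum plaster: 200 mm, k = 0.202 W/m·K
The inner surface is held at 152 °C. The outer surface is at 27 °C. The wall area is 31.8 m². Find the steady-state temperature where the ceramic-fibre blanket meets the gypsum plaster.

T ≈ 80 °C

Model the wall as resistances in series:
R_stainless steel = L/(kA) = 0.0009/(15.1×31.8) = 1.874×10^-6 K/W
R_ceramic-fibre blanket = L/(kA) = 0.14/(0.104×31.8) = 0.04233 K/W
R_gypsum plaster = L/(kA) = 0.2/(0.202×31.8) = 0.03114 K/W
R_total = 0.07347 K/W;  Q = ΔT/R_total = 125/0.07347 = 1701 W
T_interface = T_inner − Q·ΣR(inner→interface) = 152 − 1700×0.04233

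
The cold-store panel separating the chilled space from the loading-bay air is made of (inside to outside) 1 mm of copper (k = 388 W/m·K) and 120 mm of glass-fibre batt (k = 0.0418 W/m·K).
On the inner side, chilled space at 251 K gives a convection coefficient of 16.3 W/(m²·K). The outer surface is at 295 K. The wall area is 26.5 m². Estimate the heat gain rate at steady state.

Q ≈ 398 W

Model the wall as resistances in series:
R_inner film = 1/(h_i·A) = 1/(16.3×26.5) = 0.002315 K/W
R_copper = L/(kA) = 0.001/(388×26.5) = 9.726×10^-8 K/W
R_glass-fibre batt = L/(kA) = 0.12/(0.0418×26.5) = 0.1083 K/W
R_total = 0.1106 K/W
Q = ΔT / R_total = 44 / 0.1106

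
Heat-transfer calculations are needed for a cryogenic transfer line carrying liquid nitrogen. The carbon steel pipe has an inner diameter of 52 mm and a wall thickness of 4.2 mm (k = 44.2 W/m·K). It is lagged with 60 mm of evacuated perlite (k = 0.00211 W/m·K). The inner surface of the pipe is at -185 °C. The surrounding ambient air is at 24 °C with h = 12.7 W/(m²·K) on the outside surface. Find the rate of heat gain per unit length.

Cylindrical conduction, so R = ln(r₂/r₁)/(2πkL) per layer, in series:
R_carbon steel pipe wall = ln(30.2/26)/(2π×44.2×1) = 5.392×10^-4 K/W
R_evacuated perlite = ln(90.2/30.2)/(2π×0.00211×1) = 82.53 K/W
R_outer film = 1/(h_o·2πr_oL) = 1/(12.7×2π×0.0902×1) = 0.1389 K/W
R_total = 82.67 K/W
Q = ΔT/R_total = 209/82.67

q′ ≈ 2.53 W/m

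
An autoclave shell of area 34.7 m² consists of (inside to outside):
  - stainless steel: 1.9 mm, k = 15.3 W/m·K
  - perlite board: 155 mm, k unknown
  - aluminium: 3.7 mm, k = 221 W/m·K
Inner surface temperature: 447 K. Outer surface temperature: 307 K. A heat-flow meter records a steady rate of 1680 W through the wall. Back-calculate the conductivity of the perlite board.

k ≈ 0.0536 W/(m·K)

Thermal resistances in series:
R_stainless steel = L/(kA) = 0.0019/(15.3×34.7) = 3.579×10^-6 K/W
R_aluminium = L/(kA) = 0.0037/(221×34.7) = 4.825×10^-7 K/W
Sum of known resistances R_other = 4.061×10^-6 K/W
Total R = ΔT/Q = 140/1680 = 0.08333 K/W
R_perlite board = R_total − R_other = 0.08333 K/W
k = L/(R·A) = 0.155/(0.08333×34.7)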